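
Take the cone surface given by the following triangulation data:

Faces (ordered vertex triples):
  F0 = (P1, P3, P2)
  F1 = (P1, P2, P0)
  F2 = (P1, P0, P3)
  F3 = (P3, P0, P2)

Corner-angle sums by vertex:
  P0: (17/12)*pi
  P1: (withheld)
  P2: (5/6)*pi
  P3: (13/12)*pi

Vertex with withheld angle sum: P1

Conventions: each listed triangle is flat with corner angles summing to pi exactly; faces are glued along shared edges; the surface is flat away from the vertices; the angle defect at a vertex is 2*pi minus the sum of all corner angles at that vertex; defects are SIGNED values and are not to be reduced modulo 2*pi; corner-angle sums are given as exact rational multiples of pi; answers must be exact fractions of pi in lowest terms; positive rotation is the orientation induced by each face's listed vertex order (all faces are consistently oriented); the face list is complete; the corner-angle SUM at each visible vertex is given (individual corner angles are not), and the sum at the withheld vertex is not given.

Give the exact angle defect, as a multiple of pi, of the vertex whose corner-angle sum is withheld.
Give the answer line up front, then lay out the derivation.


Answer: defect(P1) = (4/3)*pi

V = 4, E = 6, F = 4; chi = V - E + F = 2
Gauss-Bonnet: total defect = 2*pi*chi = 4*pi; visible defects sum to (8/3)*pi


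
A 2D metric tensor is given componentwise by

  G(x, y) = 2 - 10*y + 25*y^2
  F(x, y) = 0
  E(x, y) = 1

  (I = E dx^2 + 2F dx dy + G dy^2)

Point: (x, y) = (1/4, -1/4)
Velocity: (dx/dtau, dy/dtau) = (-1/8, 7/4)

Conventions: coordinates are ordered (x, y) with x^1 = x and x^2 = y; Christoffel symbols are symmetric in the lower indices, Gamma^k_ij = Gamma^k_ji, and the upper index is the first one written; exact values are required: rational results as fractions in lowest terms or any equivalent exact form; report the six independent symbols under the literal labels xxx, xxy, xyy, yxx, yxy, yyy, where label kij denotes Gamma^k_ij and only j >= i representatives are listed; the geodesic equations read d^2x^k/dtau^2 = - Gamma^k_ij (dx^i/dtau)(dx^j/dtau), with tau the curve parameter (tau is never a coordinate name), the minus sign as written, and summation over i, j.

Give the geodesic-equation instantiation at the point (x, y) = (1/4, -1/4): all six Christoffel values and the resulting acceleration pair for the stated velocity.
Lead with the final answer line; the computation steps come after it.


Answer: Gamma_xxx = 0, Gamma_xxy = 0, Gamma_xyy = 0, Gamma_yxx = 0, Gamma_yxy = 0, Gamma_yyy = -180/97; accelerations (d^2x/dtau^2, d^2y/dtau^2) = (0, 2205/388)

E = 1, F = 0, G = 97/16 at the point
E_x = 0, E_y = 0, F_x = 0, F_y = 0, G_x = 0, G_y = -45/2
EG - F^2 = 97/16;  g^inv = (16/97) * [[97/16, 0], [0, 1]]
first-kind symbols [ij,l] = (1/2)(d_i g_jl + d_j g_il - d_l g_ij): [xx,x] = E_x/2 = 0, [xx,y] = F_x - E_y/2 = 0, [xy,x] = E_y/2 = 0, [xy,y] = G_x/2 = 0, [yy,x] = F_y - G_x/2 = 0, [yy,y] = G_y/2 = -45/4
Gamma^x_ij = (G*[ij,x] - F*[ij,y])/(EG - F^2), Gamma^y_ij = (E*[ij,y] - F*[ij,x])/(EG - F^2)
Gamma_xxx = 0, Gamma_xxy = 0, Gamma_xyy = 0, Gamma_yxx = 0, Gamma_yxy = 0, Gamma_yyy = -180/97
d^2x/dtau^2 = -(Gamma_xxx*(-1/8)^2 + 2*Gamma_xxy*(-1/8)*(7/4) + Gamma_xyy*(7/4)^2) = 0
d^2y/dtau^2 = -(Gamma_yxx*(-1/8)^2 + 2*Gamma_yxy*(-1/8)*(7/4) + Gamma_yyy*(7/4)^2) = 2205/388


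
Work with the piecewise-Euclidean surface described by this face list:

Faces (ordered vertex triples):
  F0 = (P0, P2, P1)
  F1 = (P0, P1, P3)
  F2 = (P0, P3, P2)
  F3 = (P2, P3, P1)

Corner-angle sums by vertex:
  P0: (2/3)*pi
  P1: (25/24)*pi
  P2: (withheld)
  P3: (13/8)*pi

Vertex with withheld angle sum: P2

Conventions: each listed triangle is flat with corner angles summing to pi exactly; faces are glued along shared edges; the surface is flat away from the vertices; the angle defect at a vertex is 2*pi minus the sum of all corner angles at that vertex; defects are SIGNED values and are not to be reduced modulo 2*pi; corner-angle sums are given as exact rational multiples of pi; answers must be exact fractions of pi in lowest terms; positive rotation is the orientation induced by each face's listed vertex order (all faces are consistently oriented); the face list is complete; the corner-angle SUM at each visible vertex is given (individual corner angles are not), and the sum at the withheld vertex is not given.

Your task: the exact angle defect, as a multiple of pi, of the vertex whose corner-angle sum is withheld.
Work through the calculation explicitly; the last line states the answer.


V = 4, E = 6, F = 4; chi = V - E + F = 2
Gauss-Bonnet: total defect = 2*pi*chi = 4*pi; visible defects sum to (8/3)*pi

Answer: defect(P2) = (4/3)*pi


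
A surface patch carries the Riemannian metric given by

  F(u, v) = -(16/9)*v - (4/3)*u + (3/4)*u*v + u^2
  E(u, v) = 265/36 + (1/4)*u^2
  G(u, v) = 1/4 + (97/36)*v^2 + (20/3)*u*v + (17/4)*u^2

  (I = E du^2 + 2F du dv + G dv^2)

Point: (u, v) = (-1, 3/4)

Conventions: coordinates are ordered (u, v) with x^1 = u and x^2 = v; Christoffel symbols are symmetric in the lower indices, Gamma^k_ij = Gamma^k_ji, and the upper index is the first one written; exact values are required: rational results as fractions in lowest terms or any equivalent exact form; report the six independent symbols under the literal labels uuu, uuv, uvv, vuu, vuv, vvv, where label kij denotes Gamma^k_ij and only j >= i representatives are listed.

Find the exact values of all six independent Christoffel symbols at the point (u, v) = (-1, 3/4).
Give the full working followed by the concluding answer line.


E = 137/18, F = 7/16, G = 65/64 at the point
E_u = -1/2, E_v = 0, F_u = -133/48, F_v = -91/36, G_u = -7/2, G_v = -21/8
EG - F^2 = 17369/2304;  g^inv = (2304/17369) * [[65/64, -7/16], [-7/16, 137/18]]
first-kind symbols [ij,l] = (1/2)(d_i g_jl + d_j g_il - d_l g_ij): [uu,u] = E_u/2 = -1/4, [uu,v] = F_u - E_v/2 = -133/48, [uv,u] = E_v/2 = 0, [uv,v] = G_u/2 = -7/4, [vv,u] = F_v - G_u/2 = -7/9, [vv,v] = G_v/2 = -21/16
Gamma^u_ij = (G*[ij,u] - F*[ij,v])/(EG - F^2), Gamma^v_ij = (E*[ij,v] - F*[ij,u])/(EG - F^2)

Answer: Gamma_uuu = 2208/17369, Gamma_uuv = 1764/17369, Gamma_uvv = -497/17369, Gamma_vuu = -145012/52107, Gamma_vuv = -30688/17369, Gamma_vvv = -22232/17369


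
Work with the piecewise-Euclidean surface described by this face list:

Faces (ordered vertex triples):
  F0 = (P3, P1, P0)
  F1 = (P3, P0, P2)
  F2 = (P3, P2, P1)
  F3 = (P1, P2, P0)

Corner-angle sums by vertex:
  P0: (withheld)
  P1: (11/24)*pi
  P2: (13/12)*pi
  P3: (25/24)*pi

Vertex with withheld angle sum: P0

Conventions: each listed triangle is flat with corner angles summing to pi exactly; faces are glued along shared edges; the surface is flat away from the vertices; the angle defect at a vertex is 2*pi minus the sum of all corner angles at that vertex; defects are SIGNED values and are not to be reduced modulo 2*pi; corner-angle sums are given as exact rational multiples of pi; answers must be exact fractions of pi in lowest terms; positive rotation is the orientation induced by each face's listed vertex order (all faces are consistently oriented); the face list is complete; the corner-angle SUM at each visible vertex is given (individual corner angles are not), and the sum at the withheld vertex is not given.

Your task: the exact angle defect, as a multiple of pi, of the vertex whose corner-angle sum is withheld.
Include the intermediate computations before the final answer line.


V = 4, E = 6, F = 4; chi = V - E + F = 2
Gauss-Bonnet: total defect = 2*pi*chi = 4*pi; visible defects sum to (41/12)*pi

Answer: defect(P0) = (7/12)*pi


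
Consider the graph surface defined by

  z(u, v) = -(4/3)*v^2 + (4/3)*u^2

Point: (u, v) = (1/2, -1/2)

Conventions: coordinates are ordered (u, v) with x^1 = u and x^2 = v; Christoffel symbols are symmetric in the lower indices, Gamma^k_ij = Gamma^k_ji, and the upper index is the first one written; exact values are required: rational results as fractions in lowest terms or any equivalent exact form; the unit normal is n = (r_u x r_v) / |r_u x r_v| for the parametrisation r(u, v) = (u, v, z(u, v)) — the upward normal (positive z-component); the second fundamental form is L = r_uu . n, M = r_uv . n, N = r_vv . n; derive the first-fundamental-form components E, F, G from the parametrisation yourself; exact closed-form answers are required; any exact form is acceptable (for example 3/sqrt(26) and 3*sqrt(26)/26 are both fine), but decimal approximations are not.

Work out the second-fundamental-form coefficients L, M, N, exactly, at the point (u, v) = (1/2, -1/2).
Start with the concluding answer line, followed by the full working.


Answer: L = 8*sqrt(41)/41, M = 0, N = -8*sqrt(41)/41

z_u = 4/3, z_v = 4/3, z_uu = 8/3, z_uv = 0, z_vv = -8/3
E = 25/9, F = 16/9, G = 25/9; answer radicand W^2 = 41/9
unnormalised second-form numerators: l = 8/3, m = 0, n = -8/3; L = l/sqrt(41/9), and similarly M = m/sqrt(W^2), N = n/sqrt(W^2)


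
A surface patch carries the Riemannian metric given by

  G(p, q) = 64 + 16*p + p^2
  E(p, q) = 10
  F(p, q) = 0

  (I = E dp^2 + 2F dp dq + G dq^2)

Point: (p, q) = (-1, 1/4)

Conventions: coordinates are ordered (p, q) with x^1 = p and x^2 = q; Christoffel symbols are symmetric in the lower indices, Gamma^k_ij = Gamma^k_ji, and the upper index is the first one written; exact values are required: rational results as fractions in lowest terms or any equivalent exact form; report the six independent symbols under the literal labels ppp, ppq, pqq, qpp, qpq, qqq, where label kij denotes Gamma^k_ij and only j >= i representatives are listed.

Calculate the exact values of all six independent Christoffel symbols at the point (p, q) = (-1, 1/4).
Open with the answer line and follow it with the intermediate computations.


Answer: Gamma_ppp = 0, Gamma_ppq = 0, Gamma_pqq = -7/10, Gamma_qpp = 0, Gamma_qpq = 1/7, Gamma_qqq = 0

E = 10, F = 0, G = 49 at the point
E_p = 0, E_q = 0, F_p = 0, F_q = 0, G_p = 14, G_q = 0
EG - F^2 = 490;  g^inv = (1/490) * [[49, 0], [0, 10]]
first-kind symbols [ij,l] = (1/2)(d_i g_jl + d_j g_il - d_l g_ij): [pp,p] = E_p/2 = 0, [pp,q] = F_p - E_q/2 = 0, [pq,p] = E_q/2 = 0, [pq,q] = G_p/2 = 7, [qq,p] = F_q - G_p/2 = -7, [qq,q] = G_q/2 = 0
Gamma^p_ij = (G*[ij,p] - F*[ij,q])/(EG - F^2), Gamma^q_ij = (E*[ij,q] - F*[ij,p])/(EG - F^2)


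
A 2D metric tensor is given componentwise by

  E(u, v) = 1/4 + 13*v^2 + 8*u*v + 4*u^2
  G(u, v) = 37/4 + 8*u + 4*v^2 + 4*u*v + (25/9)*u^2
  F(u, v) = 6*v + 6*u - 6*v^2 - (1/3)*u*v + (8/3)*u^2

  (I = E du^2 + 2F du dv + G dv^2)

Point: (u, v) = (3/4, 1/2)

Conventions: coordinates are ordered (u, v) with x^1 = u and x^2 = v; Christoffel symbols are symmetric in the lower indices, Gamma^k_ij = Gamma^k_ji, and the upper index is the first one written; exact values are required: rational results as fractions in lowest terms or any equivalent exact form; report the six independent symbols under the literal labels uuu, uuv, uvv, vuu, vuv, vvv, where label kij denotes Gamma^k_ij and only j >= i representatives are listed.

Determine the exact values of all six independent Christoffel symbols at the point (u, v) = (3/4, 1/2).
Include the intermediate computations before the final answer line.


E = 35/4, F = 59/8, G = 309/16 at the point
E_u = 10, E_v = 19, F_u = 59/6, F_v = -1/4, G_u = 85/6, G_v = 7
EG - F^2 = 3667/32;  g^inv = (32/3667) * [[309/16, -59/8], [-59/8, 35/4]]
first-kind symbols [ij,l] = (1/2)(d_i g_jl + d_j g_il - d_l g_ij): [uu,u] = E_u/2 = 5, [uu,v] = F_u - E_v/2 = 1/3, [uv,u] = E_v/2 = 19/2, [uv,v] = G_u/2 = 85/12, [vv,u] = F_v - G_u/2 = -22/3, [vv,v] = G_v/2 = 7/2
Gamma^u_ij = (G*[ij,u] - F*[ij,v])/(EG - F^2), Gamma^v_ij = (E*[ij,v] - F*[ij,u])/(EG - F^2)

Answer: Gamma_uuu = 9034/11001, Gamma_uuv = 12598/11001, Gamma_uvv = -282/193, Gamma_vuu = -3260/11001, Gamma_vuv = -776/11001, Gamma_vvv = 428/579


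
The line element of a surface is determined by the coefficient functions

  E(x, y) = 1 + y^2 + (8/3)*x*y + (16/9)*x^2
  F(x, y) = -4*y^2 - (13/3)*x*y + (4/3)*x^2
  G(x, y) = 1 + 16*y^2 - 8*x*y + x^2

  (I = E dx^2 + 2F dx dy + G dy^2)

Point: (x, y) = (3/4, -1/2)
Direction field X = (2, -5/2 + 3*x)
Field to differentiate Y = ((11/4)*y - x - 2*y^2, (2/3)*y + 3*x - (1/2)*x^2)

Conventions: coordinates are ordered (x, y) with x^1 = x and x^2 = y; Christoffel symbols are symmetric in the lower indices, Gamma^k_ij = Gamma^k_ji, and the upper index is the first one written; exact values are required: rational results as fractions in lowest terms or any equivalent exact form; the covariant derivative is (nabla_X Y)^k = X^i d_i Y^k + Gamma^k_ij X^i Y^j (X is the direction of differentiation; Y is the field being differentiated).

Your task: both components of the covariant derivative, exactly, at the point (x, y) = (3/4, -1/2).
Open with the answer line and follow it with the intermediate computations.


Answer: (nabla_X Y)^x = -7375/2256, (nabla_X Y)^y = 2191/564

E = 5/4, F = 11/8, G = 137/16 at the point
E_x = 4/3, E_y = 1, F_x = 25/6, F_y = 3/4, G_x = 11/2, G_y = -22
EG - F^2 = 141/16;  g^inv = (16/141) * [[137/16, -11/8], [-11/8, 5/4]]
first-kind symbols [ij,l] = (1/2)(d_i g_jl + d_j g_il - d_l g_ij): [xx,x] = E_x/2 = 2/3, [xx,y] = F_x - E_y/2 = 11/3, [xy,x] = E_y/2 = 1/2, [xy,y] = G_x/2 = 11/4, [yy,x] = F_y - G_x/2 = -2, [yy,y] = G_y/2 = -11
Gamma^x_ij = (G*[ij,x] - F*[ij,y])/(EG - F^2), Gamma^y_ij = (E*[ij,y] - F*[ij,x])/(EG - F^2)
Gamma_xxx = 32/423, Gamma_xxy = 8/141, Gamma_xyy = -32/141, Gamma_yxx = 176/423, Gamma_yxy = 44/141, Gamma_yyy = -176/141
X = (2, -1/4), Y = (-21/8, 157/96) at the point


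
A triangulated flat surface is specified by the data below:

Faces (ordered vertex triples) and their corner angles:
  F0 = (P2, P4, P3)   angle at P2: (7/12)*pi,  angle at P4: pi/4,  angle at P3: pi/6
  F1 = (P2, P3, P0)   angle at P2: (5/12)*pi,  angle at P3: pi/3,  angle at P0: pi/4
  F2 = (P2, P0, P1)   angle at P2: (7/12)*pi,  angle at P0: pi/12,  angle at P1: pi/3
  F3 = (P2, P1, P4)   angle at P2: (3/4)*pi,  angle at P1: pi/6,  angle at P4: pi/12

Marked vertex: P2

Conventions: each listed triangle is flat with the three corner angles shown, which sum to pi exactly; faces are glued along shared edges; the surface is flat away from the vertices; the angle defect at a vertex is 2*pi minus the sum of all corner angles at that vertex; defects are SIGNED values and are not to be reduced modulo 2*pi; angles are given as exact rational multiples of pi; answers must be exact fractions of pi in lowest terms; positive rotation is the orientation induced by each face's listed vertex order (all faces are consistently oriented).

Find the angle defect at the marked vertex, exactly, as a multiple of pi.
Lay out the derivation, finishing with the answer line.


Sum of corner angles at P2: (7/3)*pi
defect = 2*pi - (7/3)*pi

Answer: defect(P2) = -pi/3


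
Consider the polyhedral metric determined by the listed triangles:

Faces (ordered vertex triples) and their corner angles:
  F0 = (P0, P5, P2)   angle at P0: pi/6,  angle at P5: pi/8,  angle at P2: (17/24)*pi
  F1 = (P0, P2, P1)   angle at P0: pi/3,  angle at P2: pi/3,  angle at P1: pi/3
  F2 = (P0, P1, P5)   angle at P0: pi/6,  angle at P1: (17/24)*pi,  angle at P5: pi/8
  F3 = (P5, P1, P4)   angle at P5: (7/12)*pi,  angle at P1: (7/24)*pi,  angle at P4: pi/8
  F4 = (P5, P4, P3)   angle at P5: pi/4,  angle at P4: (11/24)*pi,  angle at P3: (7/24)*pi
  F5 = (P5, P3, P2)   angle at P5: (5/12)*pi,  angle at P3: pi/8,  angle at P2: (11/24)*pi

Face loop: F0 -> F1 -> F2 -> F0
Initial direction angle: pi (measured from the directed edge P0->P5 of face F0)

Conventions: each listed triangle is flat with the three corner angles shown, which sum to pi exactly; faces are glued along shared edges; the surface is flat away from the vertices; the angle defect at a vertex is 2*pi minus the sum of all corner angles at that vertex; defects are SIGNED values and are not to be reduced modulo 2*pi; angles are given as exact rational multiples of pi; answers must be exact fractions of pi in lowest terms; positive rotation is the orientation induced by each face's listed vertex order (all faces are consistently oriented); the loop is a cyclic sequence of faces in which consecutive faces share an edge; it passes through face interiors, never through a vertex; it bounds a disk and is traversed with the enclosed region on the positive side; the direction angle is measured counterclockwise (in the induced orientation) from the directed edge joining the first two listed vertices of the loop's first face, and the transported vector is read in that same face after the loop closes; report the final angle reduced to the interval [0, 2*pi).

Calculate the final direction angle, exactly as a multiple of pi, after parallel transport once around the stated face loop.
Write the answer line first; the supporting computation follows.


Answer: final direction angle = pi/3

enclosed vertex P0: corner angles sum to (2/3)*pi, defect = 2*pi - (2/3)*pi = (4/3)*pi
final direction = starting direction + enclosed defect total, reduced mod 2*pi (induced orientation)
final angle = pi + (4/3)*pi = pi/3 (mod 2*pi)


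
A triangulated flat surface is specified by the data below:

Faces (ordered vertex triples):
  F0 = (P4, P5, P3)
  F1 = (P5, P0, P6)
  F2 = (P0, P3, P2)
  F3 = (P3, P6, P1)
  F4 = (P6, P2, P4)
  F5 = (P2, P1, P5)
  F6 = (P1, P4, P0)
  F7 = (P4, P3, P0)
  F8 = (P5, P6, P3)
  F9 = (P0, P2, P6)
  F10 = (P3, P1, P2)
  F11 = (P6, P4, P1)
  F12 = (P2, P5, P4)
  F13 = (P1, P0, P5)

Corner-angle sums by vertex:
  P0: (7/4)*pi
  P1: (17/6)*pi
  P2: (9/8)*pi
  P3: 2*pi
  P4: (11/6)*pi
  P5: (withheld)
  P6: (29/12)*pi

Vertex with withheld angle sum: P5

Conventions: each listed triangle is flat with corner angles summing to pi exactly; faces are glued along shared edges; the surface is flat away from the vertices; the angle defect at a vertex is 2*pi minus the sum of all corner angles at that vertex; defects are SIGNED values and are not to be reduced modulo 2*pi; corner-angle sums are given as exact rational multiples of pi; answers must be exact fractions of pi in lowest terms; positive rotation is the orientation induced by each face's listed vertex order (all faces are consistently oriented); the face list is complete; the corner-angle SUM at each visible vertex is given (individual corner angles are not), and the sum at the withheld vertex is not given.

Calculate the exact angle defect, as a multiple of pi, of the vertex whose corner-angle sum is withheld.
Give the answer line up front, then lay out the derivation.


Answer: defect(P5) = -pi/24

V = 7, E = 21, F = 14; chi = V - E + F = 0
Gauss-Bonnet: total defect = 2*pi*chi = 0; visible defects sum to pi/24


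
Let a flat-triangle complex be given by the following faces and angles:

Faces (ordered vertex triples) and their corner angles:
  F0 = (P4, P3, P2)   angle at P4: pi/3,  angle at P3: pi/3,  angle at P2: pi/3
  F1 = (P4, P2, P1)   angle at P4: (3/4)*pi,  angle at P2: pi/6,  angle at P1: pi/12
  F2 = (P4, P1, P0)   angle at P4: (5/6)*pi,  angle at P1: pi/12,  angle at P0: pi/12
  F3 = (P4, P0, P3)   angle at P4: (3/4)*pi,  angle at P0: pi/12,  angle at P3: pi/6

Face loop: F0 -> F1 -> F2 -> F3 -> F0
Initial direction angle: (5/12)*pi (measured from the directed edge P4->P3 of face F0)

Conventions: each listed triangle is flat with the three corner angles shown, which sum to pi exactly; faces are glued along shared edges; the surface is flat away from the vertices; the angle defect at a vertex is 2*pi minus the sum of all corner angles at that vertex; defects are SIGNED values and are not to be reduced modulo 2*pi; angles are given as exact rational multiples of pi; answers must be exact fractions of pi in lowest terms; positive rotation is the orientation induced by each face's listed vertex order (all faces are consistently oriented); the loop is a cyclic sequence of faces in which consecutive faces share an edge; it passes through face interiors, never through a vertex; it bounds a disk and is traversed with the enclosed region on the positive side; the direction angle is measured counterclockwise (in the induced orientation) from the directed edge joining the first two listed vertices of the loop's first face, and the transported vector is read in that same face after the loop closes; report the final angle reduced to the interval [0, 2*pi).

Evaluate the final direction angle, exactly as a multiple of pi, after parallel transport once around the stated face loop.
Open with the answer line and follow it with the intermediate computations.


Answer: final direction angle = (7/4)*pi

enclosed vertex P4: corner angles sum to (8/3)*pi, defect = 2*pi - (8/3)*pi = (-2/3)*pi
adding the enclosed defects to the starting angle (mod 2*pi, induced orientation) gives the holonomy
final angle = (5/12)*pi - (2/3)*pi = (7/4)*pi (mod 2*pi)


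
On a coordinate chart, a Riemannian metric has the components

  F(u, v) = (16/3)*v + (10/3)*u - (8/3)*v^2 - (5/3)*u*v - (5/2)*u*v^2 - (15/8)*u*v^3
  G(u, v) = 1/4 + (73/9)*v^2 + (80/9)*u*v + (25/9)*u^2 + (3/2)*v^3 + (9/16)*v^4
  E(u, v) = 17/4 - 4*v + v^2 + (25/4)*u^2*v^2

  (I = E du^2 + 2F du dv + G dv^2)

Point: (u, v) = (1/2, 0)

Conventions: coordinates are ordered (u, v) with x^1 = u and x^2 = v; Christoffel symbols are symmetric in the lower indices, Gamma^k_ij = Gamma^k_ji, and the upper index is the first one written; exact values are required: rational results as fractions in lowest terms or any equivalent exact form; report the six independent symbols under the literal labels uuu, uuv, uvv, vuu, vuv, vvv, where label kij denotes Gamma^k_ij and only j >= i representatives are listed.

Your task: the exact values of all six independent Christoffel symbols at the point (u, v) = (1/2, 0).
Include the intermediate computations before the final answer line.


E = 17/4, F = 5/3, G = 17/18 at the point
E_u = 0, E_v = -4, F_u = 10/3, F_v = 9/2, G_u = 25/9, G_v = 40/9
EG - F^2 = 89/72;  g^inv = (72/89) * [[17/18, -5/3], [-5/3, 17/4]]
first-kind symbols [ij,l] = (1/2)(d_i g_jl + d_j g_il - d_l g_ij): [uu,u] = E_u/2 = 0, [uu,v] = F_u - E_v/2 = 16/3, [uv,u] = E_v/2 = -2, [uv,v] = G_u/2 = 25/18, [vv,u] = F_v - G_u/2 = 28/9, [vv,v] = G_v/2 = 20/9
Gamma^u_ij = (G*[ij,u] - F*[ij,v])/(EG - F^2), Gamma^v_ij = (E*[ij,v] - F*[ij,u])/(EG - F^2)

Answer: Gamma_uuu = -640/89, Gamma_uuv = -908/267, Gamma_uvv = -496/801, Gamma_vuu = 1632/89, Gamma_vuv = 665/89, Gamma_vvv = 920/267


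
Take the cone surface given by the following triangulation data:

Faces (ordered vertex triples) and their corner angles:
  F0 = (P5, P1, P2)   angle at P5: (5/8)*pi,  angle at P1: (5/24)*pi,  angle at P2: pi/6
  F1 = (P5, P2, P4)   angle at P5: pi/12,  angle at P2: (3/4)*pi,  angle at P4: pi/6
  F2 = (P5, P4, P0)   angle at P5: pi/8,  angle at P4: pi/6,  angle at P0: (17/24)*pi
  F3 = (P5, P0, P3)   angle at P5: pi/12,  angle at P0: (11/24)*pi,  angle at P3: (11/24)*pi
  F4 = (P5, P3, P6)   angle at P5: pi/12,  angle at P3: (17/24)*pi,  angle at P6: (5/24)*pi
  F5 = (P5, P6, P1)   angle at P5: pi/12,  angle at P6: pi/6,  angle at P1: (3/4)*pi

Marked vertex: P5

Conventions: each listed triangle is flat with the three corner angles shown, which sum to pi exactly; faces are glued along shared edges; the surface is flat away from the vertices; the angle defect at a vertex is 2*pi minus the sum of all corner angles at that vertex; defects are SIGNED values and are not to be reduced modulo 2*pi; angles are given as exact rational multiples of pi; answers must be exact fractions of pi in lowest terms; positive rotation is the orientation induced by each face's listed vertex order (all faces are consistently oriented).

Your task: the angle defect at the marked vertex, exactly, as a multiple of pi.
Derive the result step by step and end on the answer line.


Sum of corner angles at P5: (13/12)*pi
defect = 2*pi - (13/12)*pi

Answer: defect(P5) = (11/12)*pi


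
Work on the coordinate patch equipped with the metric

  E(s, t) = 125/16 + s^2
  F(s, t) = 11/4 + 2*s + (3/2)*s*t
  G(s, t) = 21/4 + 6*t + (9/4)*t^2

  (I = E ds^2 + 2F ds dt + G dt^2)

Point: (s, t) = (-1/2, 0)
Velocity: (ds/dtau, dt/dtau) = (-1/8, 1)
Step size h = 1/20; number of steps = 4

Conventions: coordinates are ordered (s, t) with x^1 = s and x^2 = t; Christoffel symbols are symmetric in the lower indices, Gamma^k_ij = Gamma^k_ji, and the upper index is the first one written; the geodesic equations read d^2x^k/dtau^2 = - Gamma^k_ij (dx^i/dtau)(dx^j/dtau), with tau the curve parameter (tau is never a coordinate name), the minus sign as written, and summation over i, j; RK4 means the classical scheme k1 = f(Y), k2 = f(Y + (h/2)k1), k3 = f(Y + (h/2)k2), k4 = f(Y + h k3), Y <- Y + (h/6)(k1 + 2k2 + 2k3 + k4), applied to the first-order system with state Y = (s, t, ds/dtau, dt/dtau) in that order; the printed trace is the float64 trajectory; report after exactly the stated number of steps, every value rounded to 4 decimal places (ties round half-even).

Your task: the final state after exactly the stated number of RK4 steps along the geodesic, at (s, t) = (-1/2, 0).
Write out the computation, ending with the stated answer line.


f(Y) = (ds/dtau, dt/dtau, -Gamma^s_ij Y'^i Y'^j, -Gamma^t_ij Y'^i Y'^j) with the Gammas evaluated at the stage position; h = 0.050000; intermediate values shown to 6 dp
step 0: s = -0.5000, t = 0.0000, ds/dtau = -0.1250, dt/dtau = 1.0000
step 1:
  k1: at (s, t) = (-0.500000, 0.000000), (ds/dtau, dt/dtau) = (-0.125000, 1.000000); Gamma_sss = -0.155989, Gamma_sst = 0.000000, Gamma_stt = -0.233983, Gamma_tss = 0.432949, Gamma_tst = 0.000000, Gamma_ttt = 0.649423; k1 = (-0.125000, 1.000000, 0.236421, -0.656188)
  k2: at (s, t) = (-0.503125, 0.025000), (ds/dtau, dt/dtau) = (-0.119089, 0.983595); Gamma_sss = -0.153534, Gamma_sst = 0.000000, Gamma_stt = -0.230301, Gamma_tss = 0.426246, Gamma_tst = 0.000000, Gamma_ttt = 0.639369; k2 = (-0.119089, 0.983595, 0.224984, -0.624609)
  k3: at (s, t) = (-0.502977, 0.024590), (ds/dtau, dt/dtau) = (-0.119375, 0.984385); Gamma_sss = -0.153575, Gamma_sst = 0.000000, Gamma_stt = -0.230363, Gamma_tss = 0.426361, Gamma_tst = 0.000000, Gamma_ttt = 0.639541; k3 = (-0.119375, 0.984385, 0.225413, -0.625799)
  k4: at (s, t) = (-0.505969, 0.049219), (ds/dtau, dt/dtau) = (-0.113729, 0.968710); Gamma_sss = -0.151227, Gamma_sst = 0.000000, Gamma_stt = -0.226840, Gamma_tss = 0.419946, Gamma_tst = 0.000000, Gamma_ttt = 0.629919; k4 = (-0.113729, 0.968710, 0.214823, -0.596547)
  Y <- Y + (h/6)(k1 + 2k2 + 2k3 + k4): s = -0.5060, t = 0.0492, ds/dtau = -0.1137, dt/dtau = 0.9687
step 2:
  k1: at (s, t) = (-0.505964, 0.049206), (ds/dtau, dt/dtau) = (-0.113733, 0.968720); Gamma_sss = -0.151228, Gamma_sst = 0.000000, Gamma_stt = -0.226842, Gamma_tss = 0.419950, Gamma_tst = 0.000000, Gamma_ttt = 0.629924; k1 = (-0.113733, 0.968720, 0.214829, -0.596565)
  k2: at (s, t) = (-0.508807, 0.073424), (ds/dtau, dt/dtau) = (-0.108362, 0.953806); Gamma_sss = -0.148985, Gamma_sst = 0.000000, Gamma_stt = -0.223478, Gamma_tss = 0.413821, Gamma_tst = 0.000000, Gamma_ttt = 0.620732; k2 = (-0.108362, 0.953806, 0.205057, -0.569568)
  k3: at (s, t) = (-0.508673, 0.073051), (ds/dtau, dt/dtau) = (-0.108607, 0.954481); Gamma_sss = -0.149020, Gamma_sst = 0.000000, Gamma_stt = -0.223531, Gamma_tss = 0.413920, Gamma_tst = 0.000000, Gamma_ttt = 0.620879; k3 = (-0.108607, 0.954481, 0.205402, -0.570525)
  k4: at (s, t) = (-0.511394, 0.096930), (ds/dtau, dt/dtau) = (-0.103463, 0.940194); Gamma_sss = -0.146870, Gamma_sst = 0.000000, Gamma_stt = -0.220304, Gamma_tss = 0.408041, Gamma_tst = 0.000000, Gamma_ttt = 0.612062; k4 = (-0.103463, 0.940194, 0.196313, -0.545409)
  Y <- Y + (h/6)(k1 + 2k2 + 2k3 + k4): s = -0.5114, t = 0.0969, ds/dtau = -0.1035, dt/dtau = 0.9402
step 3:
  k1: at (s, t) = (-0.511390, 0.096918), (ds/dtau, dt/dtau) = (-0.103466, 0.940202); Gamma_sss = -0.146871, Gamma_sst = 0.000000, Gamma_stt = -0.220306, Gamma_tss = 0.408044, Gamma_tst = 0.000000, Gamma_ttt = 0.612066; k1 = (-0.103466, 0.940202, 0.196318, -0.545423)
  k2: at (s, t) = (-0.513977, 0.120423), (ds/dtau, dt/dtau) = (-0.098558, 0.926567); Gamma_sss = -0.144811, Gamma_sst = 0.000000, Gamma_stt = -0.217216, Gamma_tss = 0.402414, Gamma_tst = 0.000000, Gamma_ttt = 0.603621; k2 = (-0.098558, 0.926567, 0.187893, -0.522133)
  k3: at (s, t) = (-0.513854, 0.120082), (ds/dtau, dt/dtau) = (-0.098769, 0.927149); Gamma_sss = -0.144842, Gamma_sst = 0.000000, Gamma_stt = -0.217263, Gamma_tss = 0.402499, Gamma_tst = 0.000000, Gamma_ttt = 0.603749; k3 = (-0.098769, 0.927149, 0.188173, -0.522912)
  k4: at (s, t) = (-0.516328, 0.143275), (ds/dtau, dt/dtau) = (-0.094057, 0.914057); Gamma_sss = -0.142863, Gamma_sst = 0.000000, Gamma_stt = -0.214294, Gamma_tss = 0.397087, Gamma_tst = 0.000000, Gamma_ttt = 0.595631; k4 = (-0.094057, 0.914057, 0.180306, -0.501162)
  Y <- Y + (h/6)(k1 + 2k2 + 2k3 + k4): s = -0.5163, t = 0.1433, ds/dtau = -0.0941, dt/dtau = 0.9141
step 4:
  k1: at (s, t) = (-0.516325, 0.143265), (ds/dtau, dt/dtau) = (-0.094060, 0.914063); Gamma_sss = -0.142863, Gamma_sst = 0.000000, Gamma_stt = -0.214295, Gamma_tss = 0.397089, Gamma_tst = 0.000000, Gamma_ttt = 0.595634; k1 = (-0.094060, 0.914063, 0.180310, -0.501173)
  k2: at (s, t) = (-0.518676, 0.166117), (ds/dtau, dt/dtau) = (-0.089552, 0.901534); Gamma_sss = -0.140964, Gamma_sst = 0.000000, Gamma_stt = -0.211446, Gamma_tss = 0.391894, Gamma_tst = 0.000000, Gamma_ttt = 0.587841; k2 = (-0.089552, 0.901534, 0.172986, -0.480919)
  k3: at (s, t) = (-0.518564, 0.165804), (ds/dtau, dt/dtau) = (-0.089735, 0.902040); Gamma_sss = -0.140991, Gamma_sst = 0.000000, Gamma_stt = -0.211486, Gamma_tss = 0.391969, Gamma_tst = 0.000000, Gamma_ttt = 0.587953; k3 = (-0.089735, 0.902040, 0.173217, -0.481560)
  k4: at (s, t) = (-0.520811, 0.188367), (ds/dtau, dt/dtau) = (-0.085399, 0.889985); Gamma_sss = -0.139162, Gamma_sst = 0.000000, Gamma_stt = -0.208743, Gamma_tss = 0.386966, Gamma_tst = 0.000000, Gamma_ttt = 0.580449; k4 = (-0.085399, 0.889985, 0.166355, -0.462580)
  Y <- Y + (h/6)(k1 + 2k2 + 2k3 + k4): s = -0.5208, t = 0.1884, ds/dtau = -0.0854, dt/dtau = 0.8900

Answer: s = -0.5208, t = 0.1884, ds/dtau = -0.0854, dt/dtau = 0.8900


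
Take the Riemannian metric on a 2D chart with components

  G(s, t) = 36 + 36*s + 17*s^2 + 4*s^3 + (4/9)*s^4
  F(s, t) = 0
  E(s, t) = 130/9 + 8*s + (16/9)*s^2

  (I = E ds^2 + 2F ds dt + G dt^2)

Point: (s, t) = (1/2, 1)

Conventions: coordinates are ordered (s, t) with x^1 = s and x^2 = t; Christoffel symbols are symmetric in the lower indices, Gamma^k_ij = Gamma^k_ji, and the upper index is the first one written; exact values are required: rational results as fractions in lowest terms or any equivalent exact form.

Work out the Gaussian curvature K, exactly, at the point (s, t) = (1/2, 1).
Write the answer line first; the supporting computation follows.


Answer: K = -441/166175

E = 170/9, F = 0, G = 529/9, EG - F^2 = 89930/81 at the point
E_s = 88/9, E_t = 0, F_s = 0, F_t = 0, G_s = 506/9, G_t = 0
E_tt = 0, F_st = 0, G_ss = 142/3
Using the Brioschi determinant formula for K from the metric derivatives:
M1 = [[-E_tt/2 + F_st - G_ss/2, E_s/2, F_s - E_t/2], [F_t - G_s/2, E, F], [G_t/2, F, G]] = [[-71/3, 44/9, 0], [-253/9, 170/9, 0], [0, 0, 529/9]]; det M1 = -13266262/729
M2 = [[0, E_t/2, G_s/2], [E_t/2, E, F], [G_s/2, F, G]] = [[0, 0, 253/9], [0, 170/9, 0], [253/9, 0, 529/9]]; det M2 = -10881530/729
det M1 - det M2 = -2384732/729; K = -2384732/729 / (89930/81)^2 = -441/166175


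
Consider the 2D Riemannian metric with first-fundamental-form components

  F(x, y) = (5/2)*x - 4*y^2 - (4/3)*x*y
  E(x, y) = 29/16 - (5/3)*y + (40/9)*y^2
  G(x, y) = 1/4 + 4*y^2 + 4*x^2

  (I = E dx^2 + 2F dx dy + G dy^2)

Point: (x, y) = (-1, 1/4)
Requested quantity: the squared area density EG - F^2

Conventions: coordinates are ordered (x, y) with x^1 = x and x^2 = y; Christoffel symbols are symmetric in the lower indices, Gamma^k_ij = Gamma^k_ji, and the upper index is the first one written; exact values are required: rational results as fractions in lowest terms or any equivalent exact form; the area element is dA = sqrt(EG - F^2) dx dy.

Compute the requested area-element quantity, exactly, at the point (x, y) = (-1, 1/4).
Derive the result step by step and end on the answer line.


E = 241/144, F = -29/12, G = 9/2; EG - F^2 = 487/288

Answer: EG - F^2 = 487/288


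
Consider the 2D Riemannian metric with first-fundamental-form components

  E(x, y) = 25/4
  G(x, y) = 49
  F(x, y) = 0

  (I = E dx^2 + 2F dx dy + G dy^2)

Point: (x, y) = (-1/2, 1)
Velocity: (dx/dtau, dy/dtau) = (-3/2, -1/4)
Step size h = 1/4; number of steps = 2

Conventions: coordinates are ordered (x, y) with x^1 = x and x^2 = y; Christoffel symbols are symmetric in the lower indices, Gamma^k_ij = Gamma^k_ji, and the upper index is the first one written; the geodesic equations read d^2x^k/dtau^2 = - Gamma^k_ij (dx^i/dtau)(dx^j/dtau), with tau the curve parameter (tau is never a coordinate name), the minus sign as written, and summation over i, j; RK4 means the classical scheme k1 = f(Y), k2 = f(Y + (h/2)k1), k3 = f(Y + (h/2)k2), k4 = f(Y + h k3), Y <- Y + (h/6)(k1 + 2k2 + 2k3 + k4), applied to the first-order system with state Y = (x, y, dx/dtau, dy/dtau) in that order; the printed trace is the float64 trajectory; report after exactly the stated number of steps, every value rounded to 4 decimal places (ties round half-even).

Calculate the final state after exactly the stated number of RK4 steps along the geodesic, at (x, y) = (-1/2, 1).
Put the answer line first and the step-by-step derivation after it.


Answer: x = -1.2500, y = 0.8750, dx/dtau = -1.5000, dy/dtau = -0.2500

f(Y) = (dx/dtau, dy/dtau, -Gamma^x_ij Y'^i Y'^j, -Gamma^y_ij Y'^i Y'^j) with the Gammas evaluated at the stage position; h = 0.250000; intermediate values shown to 6 dp
step 0: x = -0.5000, y = 1.0000, dx/dtau = -1.5000, dy/dtau = -0.2500
step 1:
  k1: at (x, y) = (-0.500000, 1.000000), (dx/dtau, dy/dtau) = (-1.500000, -0.250000); Gamma_xxx = 0.000000, Gamma_xxy = 0.000000, Gamma_xyy = 0.000000, Gamma_yxx = 0.000000, Gamma_yxy = 0.000000, Gamma_yyy = 0.000000; k1 = (-1.500000, -0.250000, 0.000000, 0.000000)
  k2: at (x, y) = (-0.687500, 0.968750), (dx/dtau, dy/dtau) = (-1.500000, -0.250000); Gamma_xxx = 0.000000, Gamma_xxy = 0.000000, Gamma_xyy = 0.000000, Gamma_yxx = 0.000000, Gamma_yxy = 0.000000, Gamma_yyy = 0.000000; k2 = (-1.500000, -0.250000, 0.000000, 0.000000)
  k3: at (x, y) = (-0.687500, 0.968750), (dx/dtau, dy/dtau) = (-1.500000, -0.250000); Gamma_xxx = 0.000000, Gamma_xxy = 0.000000, Gamma_xyy = 0.000000, Gamma_yxx = 0.000000, Gamma_yxy = 0.000000, Gamma_yyy = 0.000000; k3 = (-1.500000, -0.250000, 0.000000, 0.000000)
  k4: at (x, y) = (-0.875000, 0.937500), (dx/dtau, dy/dtau) = (-1.500000, -0.250000); Gamma_xxx = 0.000000, Gamma_xxy = 0.000000, Gamma_xyy = 0.000000, Gamma_yxx = 0.000000, Gamma_yxy = 0.000000, Gamma_yyy = 0.000000; k4 = (-1.500000, -0.250000, 0.000000, 0.000000)
  Y <- Y + (h/6)(k1 + 2k2 + 2k3 + k4): x = -0.8750, y = 0.9375, dx/dtau = -1.5000, dy/dtau = -0.2500
step 2:
  k1: at (x, y) = (-0.875000, 0.937500), (dx/dtau, dy/dtau) = (-1.500000, -0.250000); Gamma_xxx = 0.000000, Gamma_xxy = 0.000000, Gamma_xyy = 0.000000, Gamma_yxx = 0.000000, Gamma_yxy = 0.000000, Gamma_yyy = 0.000000; k1 = (-1.500000, -0.250000, 0.000000, 0.000000)
  k2: at (x, y) = (-1.062500, 0.906250), (dx/dtau, dy/dtau) = (-1.500000, -0.250000); Gamma_xxx = 0.000000, Gamma_xxy = 0.000000, Gamma_xyy = 0.000000, Gamma_yxx = 0.000000, Gamma_yxy = 0.000000, Gamma_yyy = 0.000000; k2 = (-1.500000, -0.250000, 0.000000, 0.000000)
  k3: at (x, y) = (-1.062500, 0.906250), (dx/dtau, dy/dtau) = (-1.500000, -0.250000); Gamma_xxx = 0.000000, Gamma_xxy = 0.000000, Gamma_xyy = 0.000000, Gamma_yxx = 0.000000, Gamma_yxy = 0.000000, Gamma_yyy = 0.000000; k3 = (-1.500000, -0.250000, 0.000000, 0.000000)
  k4: at (x, y) = (-1.250000, 0.875000), (dx/dtau, dy/dtau) = (-1.500000, -0.250000); Gamma_xxx = 0.000000, Gamma_xxy = 0.000000, Gamma_xyy = 0.000000, Gamma_yxx = 0.000000, Gamma_yxy = 0.000000, Gamma_yyy = 0.000000; k4 = (-1.500000, -0.250000, 0.000000, 0.000000)
  Y <- Y + (h/6)(k1 + 2k2 + 2k3 + k4): x = -1.2500, y = 0.8750, dx/dtau = -1.5000, dy/dtau = -0.2500


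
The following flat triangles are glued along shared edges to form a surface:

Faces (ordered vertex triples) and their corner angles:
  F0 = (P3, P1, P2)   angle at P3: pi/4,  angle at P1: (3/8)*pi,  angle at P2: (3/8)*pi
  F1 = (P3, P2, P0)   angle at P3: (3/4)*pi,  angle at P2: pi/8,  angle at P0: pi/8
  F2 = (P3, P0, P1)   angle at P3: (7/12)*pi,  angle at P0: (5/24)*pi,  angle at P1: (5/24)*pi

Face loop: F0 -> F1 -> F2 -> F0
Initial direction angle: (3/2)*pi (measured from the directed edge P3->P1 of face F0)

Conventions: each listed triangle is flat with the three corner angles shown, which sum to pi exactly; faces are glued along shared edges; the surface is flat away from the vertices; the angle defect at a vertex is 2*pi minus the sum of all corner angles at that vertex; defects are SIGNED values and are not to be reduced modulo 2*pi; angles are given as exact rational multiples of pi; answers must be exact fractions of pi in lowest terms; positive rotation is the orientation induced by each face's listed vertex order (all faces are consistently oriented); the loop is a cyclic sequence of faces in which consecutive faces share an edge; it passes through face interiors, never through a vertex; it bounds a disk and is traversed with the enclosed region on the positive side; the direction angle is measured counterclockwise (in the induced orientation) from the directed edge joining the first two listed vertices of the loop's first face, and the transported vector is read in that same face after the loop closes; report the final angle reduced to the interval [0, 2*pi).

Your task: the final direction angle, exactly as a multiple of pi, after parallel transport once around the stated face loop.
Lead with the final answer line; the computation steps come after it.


Answer: final direction angle = (23/12)*pi

enclosed vertex P3: corner angles sum to (19/12)*pi, defect = 2*pi - (19/12)*pi = (5/12)*pi
the final direction is the initial angle plus the enclosed defects, taken mod 2*pi in the induced orientation
final angle = (3/2)*pi + (5/12)*pi = (23/12)*pi (mod 2*pi)


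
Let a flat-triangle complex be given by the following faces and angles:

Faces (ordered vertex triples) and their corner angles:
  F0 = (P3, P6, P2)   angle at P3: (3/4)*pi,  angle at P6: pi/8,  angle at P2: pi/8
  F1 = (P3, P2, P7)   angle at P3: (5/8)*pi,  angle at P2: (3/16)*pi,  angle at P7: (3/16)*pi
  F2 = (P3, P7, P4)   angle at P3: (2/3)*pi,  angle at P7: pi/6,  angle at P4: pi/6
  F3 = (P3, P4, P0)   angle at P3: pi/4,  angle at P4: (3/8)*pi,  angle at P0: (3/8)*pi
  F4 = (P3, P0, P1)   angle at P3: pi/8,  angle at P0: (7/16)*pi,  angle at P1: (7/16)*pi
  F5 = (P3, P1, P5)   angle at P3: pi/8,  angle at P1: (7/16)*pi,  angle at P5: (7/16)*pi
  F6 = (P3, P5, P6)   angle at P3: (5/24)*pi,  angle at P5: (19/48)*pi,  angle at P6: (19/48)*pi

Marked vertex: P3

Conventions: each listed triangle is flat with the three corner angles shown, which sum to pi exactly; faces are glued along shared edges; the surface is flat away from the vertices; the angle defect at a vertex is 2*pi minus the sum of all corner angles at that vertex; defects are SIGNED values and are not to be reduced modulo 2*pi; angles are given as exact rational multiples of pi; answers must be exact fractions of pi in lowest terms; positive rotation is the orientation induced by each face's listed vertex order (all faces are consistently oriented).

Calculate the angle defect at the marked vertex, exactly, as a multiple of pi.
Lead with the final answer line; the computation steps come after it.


Answer: defect(P3) = (-3/4)*pi

Sum of corner angles at P3: (11/4)*pi
defect = 2*pi - (11/4)*pi


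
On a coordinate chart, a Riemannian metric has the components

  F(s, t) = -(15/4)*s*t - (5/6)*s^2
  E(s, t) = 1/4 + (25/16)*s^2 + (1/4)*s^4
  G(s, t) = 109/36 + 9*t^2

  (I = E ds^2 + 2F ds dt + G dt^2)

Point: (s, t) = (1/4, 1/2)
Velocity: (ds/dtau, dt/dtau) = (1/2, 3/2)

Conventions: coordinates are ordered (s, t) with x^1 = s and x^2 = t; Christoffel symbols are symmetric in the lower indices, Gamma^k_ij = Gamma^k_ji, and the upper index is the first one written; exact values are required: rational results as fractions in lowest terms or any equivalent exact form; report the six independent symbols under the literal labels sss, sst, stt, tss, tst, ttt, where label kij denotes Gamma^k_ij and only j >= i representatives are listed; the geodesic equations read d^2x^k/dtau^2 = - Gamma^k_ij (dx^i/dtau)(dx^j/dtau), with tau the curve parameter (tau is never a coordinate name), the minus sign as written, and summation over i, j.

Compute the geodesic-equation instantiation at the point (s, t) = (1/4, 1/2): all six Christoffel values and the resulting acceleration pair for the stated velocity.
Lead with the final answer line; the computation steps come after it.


Answer: Gamma_sss = 3352/5783, Gamma_sst = 0, Gamma_stt = -9600/5783, Gamma_tss = -8721/23132, Gamma_tst = 0, Gamma_ttt = 19917/28915; accelerations (d^2s/dtau^2, d^2t/dtau^2) = (20762/5783, -673407/462640)

E = 357/1024, F = -25/48, G = 95/18 at the point
E_s = 51/64, E_t = 0, F_s = -55/24, F_t = -15/16, G_s = 0, G_t = 9
EG - F^2 = 28915/18432;  g^inv = (18432/28915) * [[95/18, 25/48], [25/48, 357/1024]]
first-kind symbols [ij,l] = (1/2)(d_i g_jl + d_j g_il - d_l g_ij): [ss,s] = E_s/2 = 51/128, [ss,t] = F_s - E_t/2 = -55/24, [st,s] = E_t/2 = 0, [st,t] = G_s/2 = 0, [tt,s] = F_t - G_s/2 = -15/16, [tt,t] = G_t/2 = 9/2
Gamma^s_ij = (G*[ij,s] - F*[ij,t])/(EG - F^2), Gamma^t_ij = (E*[ij,t] - F*[ij,s])/(EG - F^2)
Gamma_sss = 3352/5783, Gamma_sst = 0, Gamma_stt = -9600/5783, Gamma_tss = -8721/23132, Gamma_tst = 0, Gamma_ttt = 19917/28915
d^2s/dtau^2 = -(Gamma_sss*(1/2)^2 + 2*Gamma_sst*(1/2)*(3/2) + Gamma_stt*(3/2)^2) = 20762/5783
d^2t/dtau^2 = -(Gamma_tss*(1/2)^2 + 2*Gamma_tst*(1/2)*(3/2) + Gamma_ttt*(3/2)^2) = -673407/462640
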